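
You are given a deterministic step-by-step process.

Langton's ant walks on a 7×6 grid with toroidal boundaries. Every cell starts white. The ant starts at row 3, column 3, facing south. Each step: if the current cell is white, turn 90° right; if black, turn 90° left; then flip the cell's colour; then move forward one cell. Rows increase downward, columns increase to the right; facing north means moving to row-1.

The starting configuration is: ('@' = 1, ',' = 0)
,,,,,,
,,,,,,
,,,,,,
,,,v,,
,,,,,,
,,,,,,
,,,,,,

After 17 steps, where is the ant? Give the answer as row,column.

3,4

0) ,,,,,,
,,,,,,
,,,,,,
,,,v,,
,,,,,,
,,,,,,
,,,,,,
1) ,,,,,,
,,,,,,
,,,,,,
,,<@,,
,,,,,,
,,,,,,
,,,,,,
2) ,,,,,,
,,,,,,
,,^,,,
,,@@,,
,,,,,,
,,,,,,
,,,,,,
3) ,,,,,,
,,,,,,
,,@>,,
,,@@,,
,,,,,,
,,,,,,
,,,,,,
4) ,,,,,,
,,,,,,
,,@@,,
,,@v,,
,,,,,,
,,,,,,
,,,,,,
5) ,,,,,,
,,,,,,
,,@@,,
,,@,>,
,,,,,,
,,,,,,
,,,,,,
6) ,,,,,,
,,,,,,
,,@@,,
,,@,@,
,,,,v,
,,,,,,
,,,,,,
7) ,,,,,,
,,,,,,
,,@@,,
,,@,@,
,,,<@,
,,,,,,
,,,,,,
8) ,,,,,,
,,,,,,
,,@@,,
,,@^@,
,,,@@,
,,,,,,
,,,,,,
9) ,,,,,,
,,,,,,
,,@@,,
,,@@>,
,,,@@,
,,,,,,
,,,,,,
10) ,,,,,,
,,,,,,
,,@@^,
,,@@,,
,,,@@,
,,,,,,
,,,,,,
11) ,,,,,,
,,,,,,
,,@@@>
,,@@,,
,,,@@,
,,,,,,
,,,,,,
12) ,,,,,,
,,,,,,
,,@@@@
,,@@,v
,,,@@,
,,,,,,
,,,,,,
13) ,,,,,,
,,,,,,
,,@@@@
,,@@<@
,,,@@,
,,,,,,
,,,,,,
14) ,,,,,,
,,,,,,
,,@@^@
,,@@@@
,,,@@,
,,,,,,
,,,,,,
15) ,,,,,,
,,,,,,
,,@<,@
,,@@@@
,,,@@,
,,,,,,
,,,,,,
16) ,,,,,,
,,,,,,
,,@,,@
,,@v@@
,,,@@,
,,,,,,
,,,,,,
17) ,,,,,,
,,,,,,
,,@,,@
,,@,>@
,,,@@,
,,,,,,
,,,,,,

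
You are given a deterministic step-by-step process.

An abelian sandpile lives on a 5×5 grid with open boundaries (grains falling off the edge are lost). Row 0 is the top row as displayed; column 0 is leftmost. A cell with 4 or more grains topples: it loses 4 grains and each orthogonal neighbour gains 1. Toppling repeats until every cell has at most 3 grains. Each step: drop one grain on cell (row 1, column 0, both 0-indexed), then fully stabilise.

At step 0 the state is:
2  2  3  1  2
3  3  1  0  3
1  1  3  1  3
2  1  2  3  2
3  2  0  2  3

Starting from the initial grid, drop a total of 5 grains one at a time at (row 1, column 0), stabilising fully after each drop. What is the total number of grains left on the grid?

[0] 2  2  3  1  2
3  3  1  0  3
1  1  3  1  3
2  1  2  3  2
3  2  0  2  3
[1] 3  3  3  1  2
1  0  2  0  3
2  2  3  1  3
2  1  2  3  2
3  2  0  2  3
[2] 3  3  3  1  2
2  0  2  0  3
2  2  3  1  3
2  1  2  3  2
3  2  0  2  3
[3] 3  3  3  1  2
3  0  2  0  3
2  2  3  1  3
2  1  2  3  2
3  2  0  2  3
[4] 1  1  0  2  2
1  2  3  0  3
3  2  3  1  3
2  1  2  3  2
3  2  0  2  3
[5] 1  1  0  2  2
2  2  3  0  3
3  2  3  1  3
2  1  2  3  2
3  2  0  2  3

48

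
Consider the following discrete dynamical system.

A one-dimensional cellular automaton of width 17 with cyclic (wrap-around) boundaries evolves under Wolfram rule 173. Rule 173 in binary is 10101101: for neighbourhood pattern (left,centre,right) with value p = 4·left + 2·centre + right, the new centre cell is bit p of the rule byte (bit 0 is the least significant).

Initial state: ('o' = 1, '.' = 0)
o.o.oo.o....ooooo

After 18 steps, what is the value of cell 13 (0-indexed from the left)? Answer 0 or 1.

1

step 0: o.o.oo.o....ooooo
step 1: .oooo.oo.oo.ooooo
step 2: oooo.oo.oo.ooooo.
step 3: ooo.oo.oo.ooooo.o
step 4: oo.oo.oo.ooooo.oo
step 5: o.oo.oo.ooooo.ooo
step 6: .oo.oo.ooooo.oooo
step 7: oo.oo.ooooo.oooo.
step 8: o.oo.ooooo.oooo.o
step 9: .oo.ooooo.oooo.oo
step 10: oo.ooooo.oooo.oo.
step 11: o.ooooo.oooo.oo.o
step 12: .ooooo.oooo.oo.oo
step 13: ooooo.oooo.oo.oo.
step 14: oooo.oooo.oo.oo.o
step 15: ooo.oooo.oo.oo.oo
step 16: oo.oooo.oo.oo.ooo
step 17: o.oooo.oo.oo.oooo
step 18: .oooo.oo.oo.ooooo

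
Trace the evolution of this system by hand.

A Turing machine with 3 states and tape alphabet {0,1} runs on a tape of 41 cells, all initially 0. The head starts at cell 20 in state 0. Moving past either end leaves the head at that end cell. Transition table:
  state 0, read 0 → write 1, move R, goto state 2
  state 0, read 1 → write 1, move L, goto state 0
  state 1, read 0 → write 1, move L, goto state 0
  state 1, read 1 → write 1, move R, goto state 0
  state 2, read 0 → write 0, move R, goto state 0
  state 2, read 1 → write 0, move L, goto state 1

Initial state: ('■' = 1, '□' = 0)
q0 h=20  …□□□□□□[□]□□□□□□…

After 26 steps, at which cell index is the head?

0) q0 h=20  …□□□□□□[□]□□□□□□…
1) q2 h=21  …□□□□□■[□]□□□□□□…
2) q0 h=22  …□□□□■□[□]□□□□□□…
3) q2 h=23  …□□□■□■[□]□□□□□□…
4) q0 h=24  …□□■□■□[□]□□□□□□…
5) q2 h=25  …□■□■□■[□]□□□□□□…
6) q0 h=26  …■□■□■□[□]□□□□□□…
7) q2 h=27  …□■□■□■[□]□□□□□□…
8) q0 h=28  …■□■□■□[□]□□□□□□…
9) q2 h=29  …□■□■□■[□]□□□□□□…
10) q0 h=30  …■□■□■□[□]□□□□□□…
11) q2 h=31  …□■□■□■[□]□□□□□□…
12) q0 h=32  …■□■□■□[□]□□□□□□…
13) q2 h=33  …□■□■□■[□]□□□□□□…
14) q0 h=34  …■□■□■□[□]□□□□□□|
15) q2 h=35  …□■□■□■[□]□□□□□|
16) q0 h=36  …■□■□■□[□]□□□□|
17) q2 h=37  …□■□■□■[□]□□□|
18) q0 h=38  …■□■□■□[□]□□|
19) q2 h=39  …□■□■□■[□]□|
20) q0 h=40  …■□■□■□[□]|
21) q2 h=40  …■□■□■□[■]|
22) q1 h=39  …□■□■□■[□]□|
23) q0 h=38  …■□■□■□[■]■□|
24) q0 h=37  …□■□■□■[□]■■□|
25) q2 h=38  …■□■□■■[■]■□|
26) q1 h=37  …□■□■□■[■]□■□|

37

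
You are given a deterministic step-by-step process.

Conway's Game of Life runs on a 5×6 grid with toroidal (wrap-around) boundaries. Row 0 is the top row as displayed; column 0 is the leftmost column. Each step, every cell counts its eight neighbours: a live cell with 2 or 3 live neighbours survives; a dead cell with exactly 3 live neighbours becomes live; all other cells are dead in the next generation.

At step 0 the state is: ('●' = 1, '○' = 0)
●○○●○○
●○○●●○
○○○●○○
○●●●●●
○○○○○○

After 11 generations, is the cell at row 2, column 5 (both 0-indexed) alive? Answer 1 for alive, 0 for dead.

1

t=0: ●○○●○○
●○○●●○
○○○●○○
○●●●●●
○○○○○○
t=1: ○○○●●●
○○●●●●
●●○○○○
○○●●●○
●●○○○●
t=2: ○●○○○○
○●●○○○
●●○○○○
○○●●●○
●●○○○○
t=3: ○○○○○○
○○●○○○
●○○○○○
○○●●○●
●●○●○○
t=4: ○●●○○○
○○○○○○
○●●●○○
○○●●●●
●●○●●○
t=5: ●●●●○○
○○○●○○
○●○○○○
○○○○○●
●○○○○○
t=6: ●●●●○○
●○○●○○
○○○○○○
●○○○○○
●○●○○●
t=7: ○○○●●○
●○○●○○
○○○○○○
●●○○○●
○○●●○●
t=8: ○○○○○●
○○○●●○
○●○○○●
●●●○●●
○●●●○●
t=9: ●○○○○●
●○○○●●
○●○○○○
○○○○○○
○○○●○○
t=10: ●○○○○○
○●○○●○
●○○○○●
○○○○○○
○○○○○○
t=11: ○○○○○○
○●○○○○
●○○○○●
○○○○○○
○○○○○○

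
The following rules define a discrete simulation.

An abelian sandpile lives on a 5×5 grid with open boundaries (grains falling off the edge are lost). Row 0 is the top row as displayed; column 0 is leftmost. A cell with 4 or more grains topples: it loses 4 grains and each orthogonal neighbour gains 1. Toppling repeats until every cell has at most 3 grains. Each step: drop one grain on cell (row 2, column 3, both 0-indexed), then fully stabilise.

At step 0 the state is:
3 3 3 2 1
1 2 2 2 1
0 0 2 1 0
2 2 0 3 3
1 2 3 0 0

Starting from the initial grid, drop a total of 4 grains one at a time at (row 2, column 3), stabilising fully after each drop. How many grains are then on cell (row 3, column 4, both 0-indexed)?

0

[0] 3 3 3 2 1
1 2 2 2 1
0 0 2 1 0
2 2 0 3 3
1 2 3 0 0
[1] 3 3 3 2 1
1 2 2 2 1
0 0 2 2 0
2 2 0 3 3
1 2 3 0 0
[2] 3 3 3 2 1
1 2 2 2 1
0 0 2 3 0
2 2 0 3 3
1 2 3 0 0
[3] 3 3 3 2 1
1 2 2 3 1
0 0 3 1 2
2 2 1 1 0
1 2 3 1 1
[4] 3 3 3 2 1
1 2 2 3 1
0 0 3 2 2
2 2 1 1 0
1 2 3 1 1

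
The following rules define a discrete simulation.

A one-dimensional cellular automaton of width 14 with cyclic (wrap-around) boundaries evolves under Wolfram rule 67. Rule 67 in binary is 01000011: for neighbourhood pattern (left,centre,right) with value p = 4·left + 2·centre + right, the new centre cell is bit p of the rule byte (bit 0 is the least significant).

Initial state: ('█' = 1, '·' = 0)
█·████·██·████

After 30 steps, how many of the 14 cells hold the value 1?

0) █·████·██·████
1) █····█··█·····
2) ··███··█··████
3) ·█··█·█··█···█
4) ···█····█··██·
5) ███··███··█·█·
6) ··█·█··█·█····
7) ██····█····███
8) ·█·███··███···
9) █····█·█··█·██
10) █·███····█····
11) ····█·███··███
12) ·███····█·█··█
13) ···█·███····█·
14) ███····█·███··
15) ··█·███····█·█
16) ·█····█·███···
17) █··███····█·██
18) █·█··█·███····
19) ····█····█·███
20) ·███··███····█
21) ···█·█··█·███·
22) ███····█····█·
23) ··█·███··███··
24) ██····█·█··█·█
25) ·█·███····█···
26) █····█·███··██
27) █·███····█·█··
28) ····█·███····█
29) ·███····█·███·
30) █··█·███····█·

6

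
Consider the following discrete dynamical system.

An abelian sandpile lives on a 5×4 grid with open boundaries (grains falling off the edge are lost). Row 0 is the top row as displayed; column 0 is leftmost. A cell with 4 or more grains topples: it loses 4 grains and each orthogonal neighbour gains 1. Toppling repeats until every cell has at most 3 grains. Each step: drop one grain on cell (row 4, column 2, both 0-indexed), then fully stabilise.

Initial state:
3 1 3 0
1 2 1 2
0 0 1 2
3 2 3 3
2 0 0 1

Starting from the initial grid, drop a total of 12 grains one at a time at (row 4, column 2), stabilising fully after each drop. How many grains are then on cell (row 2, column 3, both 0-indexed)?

3

gen 0: 3 1 3 0
1 2 1 2
0 0 1 2
3 2 3 3
2 0 0 1
gen 1: 3 1 3 0
1 2 1 2
0 0 1 2
3 2 3 3
2 0 1 1
gen 2: 3 1 3 0
1 2 1 2
0 0 1 2
3 2 3 3
2 0 2 1
gen 3: 3 1 3 0
1 2 1 2
0 0 1 2
3 2 3 3
2 0 3 1
gen 4: 3 1 3 0
1 2 1 2
0 0 2 3
3 3 1 0
2 1 1 3
gen 5: 3 1 3 0
1 2 1 2
0 0 2 3
3 3 1 0
2 1 2 3
gen 6: 3 1 3 0
1 2 1 2
0 0 2 3
3 3 1 0
2 1 3 3
gen 7: 3 1 3 0
1 2 1 2
0 0 2 3
3 3 2 1
2 2 1 0
gen 8: 3 1 3 0
1 2 1 2
0 0 2 3
3 3 2 1
2 2 2 0
gen 9: 3 1 3 0
1 2 1 2
0 0 2 3
3 3 2 1
2 2 3 0
gen 10: 3 1 3 0
1 2 1 2
0 0 2 3
3 3 3 1
2 3 0 1
gen 11: 3 1 3 0
1 2 1 2
0 0 2 3
3 3 3 1
2 3 1 1
gen 12: 3 1 3 0
1 2 1 2
0 0 2 3
3 3 3 1
2 3 2 1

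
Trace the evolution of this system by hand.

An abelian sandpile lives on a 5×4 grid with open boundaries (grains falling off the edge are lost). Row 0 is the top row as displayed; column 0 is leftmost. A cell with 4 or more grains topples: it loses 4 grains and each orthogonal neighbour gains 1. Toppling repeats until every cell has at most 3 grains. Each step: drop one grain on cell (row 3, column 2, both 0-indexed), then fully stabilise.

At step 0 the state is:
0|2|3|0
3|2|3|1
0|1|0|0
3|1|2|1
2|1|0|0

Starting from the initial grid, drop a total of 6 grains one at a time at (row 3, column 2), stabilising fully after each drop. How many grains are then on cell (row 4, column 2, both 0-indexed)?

2

t=0: 0|2|3|0
3|2|3|1
0|1|0|0
3|1|2|1
2|1|0|0
t=1: 0|2|3|0
3|2|3|1
0|1|0|0
3|1|3|1
2|1|0|0
t=2: 0|2|3|0
3|2|3|1
0|1|1|0
3|2|0|2
2|1|1|0
t=3: 0|2|3|0
3|2|3|1
0|1|1|0
3|2|1|2
2|1|1|0
t=4: 0|2|3|0
3|2|3|1
0|1|1|0
3|2|2|2
2|1|1|0
t=5: 0|2|3|0
3|2|3|1
0|1|1|0
3|2|3|2
2|1|1|0
t=6: 0|2|3|0
3|2|3|1
0|1|2|0
3|3|0|3
2|1|2|0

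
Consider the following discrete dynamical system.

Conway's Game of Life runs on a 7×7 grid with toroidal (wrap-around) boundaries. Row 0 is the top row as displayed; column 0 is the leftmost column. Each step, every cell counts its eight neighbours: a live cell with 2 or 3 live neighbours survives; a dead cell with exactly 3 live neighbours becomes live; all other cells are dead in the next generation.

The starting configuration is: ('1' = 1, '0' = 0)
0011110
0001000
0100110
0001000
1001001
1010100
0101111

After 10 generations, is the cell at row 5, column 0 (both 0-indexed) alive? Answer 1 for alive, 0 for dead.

t=0: 0011110
0001000
0100110
0001000
1001001
1010100
0101111
t=1: 0000001
0000000
0011100
1011011
1111101
0010000
1100001
t=2: 0000001
0001000
0110111
0000000
0000100
0000010
1100001
t=3: 0000001
1011101
0011110
0001100
0000000
1000011
1000011
t=4: 0101100
1110001
0100001
0010010
0000111
1000010
0000000
t=5: 0101000
0001011
0000011
1000100
0000100
0000110
0000100
t=6: 0011010
1010011
1000000
0000101
0001100
0001110
0001110
t=7: 0110000
1011110
1100000
0001110
0000000
0010000
0000001
t=8: 1110111
1001101
1100000
0000100
0001100
0000000
0110000
t=9: 0000100
0001100
1101111
0001100
0001100
0011000
0011011
t=10: 0010000
1010001
1000001
1000001
0000000
0000010
0010010

0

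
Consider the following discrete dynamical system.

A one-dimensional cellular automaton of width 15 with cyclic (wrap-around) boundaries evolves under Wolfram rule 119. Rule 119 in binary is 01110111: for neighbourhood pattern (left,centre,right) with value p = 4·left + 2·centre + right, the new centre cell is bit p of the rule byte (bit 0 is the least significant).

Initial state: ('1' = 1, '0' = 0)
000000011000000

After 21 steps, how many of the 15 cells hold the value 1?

14

0) 000000011000000
1) 111111101111111
2) 000000110000000
3) 111111011111111
4) 000001100000000
5) 111110111111111
6) 000011000000000
7) 111101111111111
8) 000110000000000
9) 111011111111111
10) 001100000000000
11) 110111111111111
12) 011000000000000
13) 101111111111111
14) 110000000000000
15) 011111111111111
16) 100000000000001
17) 111111111111110
18) 000000000000011
19) 111111111111101
20) 000000000000110
21) 111111111111011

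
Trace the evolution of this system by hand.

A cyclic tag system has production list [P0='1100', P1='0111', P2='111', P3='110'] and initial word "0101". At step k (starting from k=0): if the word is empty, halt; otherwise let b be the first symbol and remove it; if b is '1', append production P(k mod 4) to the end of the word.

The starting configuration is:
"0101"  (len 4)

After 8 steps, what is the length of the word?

13

t=0: "0101"  (len 4)
t=1: "101"  (len 3)
t=2: "010111"  (len 6)
t=3: "10111"  (len 5)
t=4: "0111110"  (len 7)
t=5: "111110"  (len 6)
t=6: "111100111"  (len 9)
t=7: "11100111111"  (len 11)
t=8: "1100111111110"  (len 13)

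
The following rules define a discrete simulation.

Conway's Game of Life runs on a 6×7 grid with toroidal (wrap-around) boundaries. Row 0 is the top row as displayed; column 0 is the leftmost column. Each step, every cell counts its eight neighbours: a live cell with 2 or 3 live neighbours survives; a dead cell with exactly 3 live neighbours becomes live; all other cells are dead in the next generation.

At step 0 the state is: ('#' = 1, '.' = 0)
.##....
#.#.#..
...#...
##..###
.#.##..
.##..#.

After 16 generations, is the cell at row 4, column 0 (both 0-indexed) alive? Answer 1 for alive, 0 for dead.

[0] .##....
#.#.#..
...#...
##..###
.#.##..
.##..#.
[1] #......
..#....
..##...
##...##
...#...
#...#..
[2] .#.....
.###...
#.##..#
##.##.#
.#..##.
.......
[3] .#.....
...#...
.....##
.......
.######
.......
[4] .......
.......
.......
#.##...
..####.
##.###.
[5] ....#..
.......
.......
.##....
#....#.
.#...##
[6] .....#.
.......
.......
.#.....
#.#..#.
#...###
[7] ....##.
.......
.......
.#.....
#...##.
##..#..
[8] ....##.
.......
.......
.......
#...###
##.#...
[9] ....#..
.......
.......
.....##
##..###
##.#...
[10] .......
.......
.......
....#..
.##.#..
.###...
[11] ..#....
.......
.......
...#...
.#..#..
.#.#...
[12] ..#....
.......
.......
.......
...##..
.#.#...
[13] ..#....
.......
.......
.......
..###..
...##..
[14] ...#...
.......
.......
...#...
..#.#..
....#..
[15] .......
.......
.......
...#...
....#..
....#..
[16] .......
.......
.......
.......
...##..
.......

0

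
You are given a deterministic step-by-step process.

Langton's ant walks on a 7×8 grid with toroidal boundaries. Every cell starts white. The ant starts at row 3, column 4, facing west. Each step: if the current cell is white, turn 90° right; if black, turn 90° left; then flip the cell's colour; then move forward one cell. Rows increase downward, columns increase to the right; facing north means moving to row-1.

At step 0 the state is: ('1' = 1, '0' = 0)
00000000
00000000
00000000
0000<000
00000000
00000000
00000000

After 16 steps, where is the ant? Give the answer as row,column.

[0] 00000000
00000000
00000000
0000<000
00000000
00000000
00000000
[1] 00000000
00000000
0000^000
00001000
00000000
00000000
00000000
[2] 00000000
00000000
00001>00
00001000
00000000
00000000
00000000
[3] 00000000
00000000
00001100
00001v00
00000000
00000000
00000000
[4] 00000000
00000000
00001100
0000<100
00000000
00000000
00000000
[5] 00000000
00000000
00001100
00000100
0000v000
00000000
00000000
[6] 00000000
00000000
00001100
00000100
000<1000
00000000
00000000
[7] 00000000
00000000
00001100
000^0100
00011000
00000000
00000000
[8] 00000000
00000000
00001100
0001>100
00011000
00000000
00000000
[9] 00000000
00000000
00001100
00011100
0001v000
00000000
00000000
[10] 00000000
00000000
00001100
00011100
00010>00
00000000
00000000
[11] 00000000
00000000
00001100
00011100
00010100
00000v00
00000000
[12] 00000000
00000000
00001100
00011100
00010100
0000<100
00000000
[13] 00000000
00000000
00001100
00011100
0001^100
00001100
00000000
[14] 00000000
00000000
00001100
00011100
00011>00
00001100
00000000
[15] 00000000
00000000
00001100
00011^00
00011000
00001100
00000000
[16] 00000000
00000000
00001100
0001<000
00011000
00001100
00000000

3,4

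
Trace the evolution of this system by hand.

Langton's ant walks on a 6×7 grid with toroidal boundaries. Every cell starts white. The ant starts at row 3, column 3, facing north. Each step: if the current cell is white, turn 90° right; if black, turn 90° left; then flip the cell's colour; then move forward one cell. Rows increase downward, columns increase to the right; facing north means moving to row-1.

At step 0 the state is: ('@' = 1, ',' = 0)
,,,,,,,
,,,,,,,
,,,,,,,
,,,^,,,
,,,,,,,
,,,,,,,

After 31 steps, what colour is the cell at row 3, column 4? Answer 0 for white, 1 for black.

1

gen 0: ,,,,,,,
,,,,,,,
,,,,,,,
,,,^,,,
,,,,,,,
,,,,,,,
gen 1: ,,,,,,,
,,,,,,,
,,,,,,,
,,,@>,,
,,,,,,,
,,,,,,,
gen 2: ,,,,,,,
,,,,,,,
,,,,,,,
,,,@@,,
,,,,v,,
,,,,,,,
gen 3: ,,,,,,,
,,,,,,,
,,,,,,,
,,,@@,,
,,,<@,,
,,,,,,,
gen 4: ,,,,,,,
,,,,,,,
,,,,,,,
,,,^@,,
,,,@@,,
,,,,,,,
gen 5: ,,,,,,,
,,,,,,,
,,,,,,,
,,<,@,,
,,,@@,,
,,,,,,,
gen 6: ,,,,,,,
,,,,,,,
,,^,,,,
,,@,@,,
,,,@@,,
,,,,,,,
gen 7: ,,,,,,,
,,,,,,,
,,@>,,,
,,@,@,,
,,,@@,,
,,,,,,,
gen 8: ,,,,,,,
,,,,,,,
,,@@,,,
,,@v@,,
,,,@@,,
,,,,,,,
gen 9: ,,,,,,,
,,,,,,,
,,@@,,,
,,<@@,,
,,,@@,,
,,,,,,,
gen 10: ,,,,,,,
,,,,,,,
,,@@,,,
,,,@@,,
,,v@@,,
,,,,,,,
gen 11: ,,,,,,,
,,,,,,,
,,@@,,,
,,,@@,,
,<@@@,,
,,,,,,,
gen 12: ,,,,,,,
,,,,,,,
,,@@,,,
,^,@@,,
,@@@@,,
,,,,,,,
gen 13: ,,,,,,,
,,,,,,,
,,@@,,,
,@>@@,,
,@@@@,,
,,,,,,,
gen 14: ,,,,,,,
,,,,,,,
,,@@,,,
,@@@@,,
,@v@@,,
,,,,,,,
gen 15: ,,,,,,,
,,,,,,,
,,@@,,,
,@@@@,,
,@,>@,,
,,,,,,,
gen 16: ,,,,,,,
,,,,,,,
,,@@,,,
,@@^@,,
,@,,@,,
,,,,,,,
gen 17: ,,,,,,,
,,,,,,,
,,@@,,,
,@<,@,,
,@,,@,,
,,,,,,,
gen 18: ,,,,,,,
,,,,,,,
,,@@,,,
,@,,@,,
,@v,@,,
,,,,,,,
gen 19: ,,,,,,,
,,,,,,,
,,@@,,,
,@,,@,,
,<@,@,,
,,,,,,,
gen 20: ,,,,,,,
,,,,,,,
,,@@,,,
,@,,@,,
,,@,@,,
,v,,,,,
gen 21: ,,,,,,,
,,,,,,,
,,@@,,,
,@,,@,,
,,@,@,,
<@,,,,,
gen 22: ,,,,,,,
,,,,,,,
,,@@,,,
,@,,@,,
^,@,@,,
@@,,,,,
gen 23: ,,,,,,,
,,,,,,,
,,@@,,,
,@,,@,,
@>@,@,,
@@,,,,,
gen 24: ,,,,,,,
,,,,,,,
,,@@,,,
,@,,@,,
@@@,@,,
@v,,,,,
gen 25: ,,,,,,,
,,,,,,,
,,@@,,,
,@,,@,,
@@@,@,,
@,>,,,,
gen 26: ,,v,,,,
,,,,,,,
,,@@,,,
,@,,@,,
@@@,@,,
@,@,,,,
gen 27: ,<@,,,,
,,,,,,,
,,@@,,,
,@,,@,,
@@@,@,,
@,@,,,,
gen 28: ,@@,,,,
,,,,,,,
,,@@,,,
,@,,@,,
@@@,@,,
@^@,,,,
gen 29: ,@@,,,,
,,,,,,,
,,@@,,,
,@,,@,,
@@@,@,,
@@>,,,,
gen 30: ,@@,,,,
,,,,,,,
,,@@,,,
,@,,@,,
@@^,@,,
@@,,,,,
gen 31: ,@@,,,,
,,,,,,,
,,@@,,,
,@,,@,,
@<,,@,,
@@,,,,,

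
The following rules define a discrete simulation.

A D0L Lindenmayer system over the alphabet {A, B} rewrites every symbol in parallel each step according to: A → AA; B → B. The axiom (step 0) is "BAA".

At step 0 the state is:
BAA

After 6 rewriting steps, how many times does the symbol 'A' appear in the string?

k=0  BAA
k=1  BAAAA
k=2  BAAAAAAAA
k=3  BAAAAAAAAAAAAAAAA
k=4  BAAAAAAAAAAAAAAAAAAAAAAAAAAAAAAAA
k=5  BAAAAAAAAAAAAAAAAAAAAAAAAAAAAAAAAAAAAAAAAAAAAAAAAAAAAAAAAAAAAAAAA
k=6  BAAAAAAAAAAAAAAAAAAAAAAAAAAAAAAAAAAAAAAAAAAAAAAAAAAAAAAAAA…AAAAAAAAAAAAAAAAAAAAAAAAAAAAAAAAAAAAAAAAAAAAAAAAAAAAAAAAAA  (len 129)

128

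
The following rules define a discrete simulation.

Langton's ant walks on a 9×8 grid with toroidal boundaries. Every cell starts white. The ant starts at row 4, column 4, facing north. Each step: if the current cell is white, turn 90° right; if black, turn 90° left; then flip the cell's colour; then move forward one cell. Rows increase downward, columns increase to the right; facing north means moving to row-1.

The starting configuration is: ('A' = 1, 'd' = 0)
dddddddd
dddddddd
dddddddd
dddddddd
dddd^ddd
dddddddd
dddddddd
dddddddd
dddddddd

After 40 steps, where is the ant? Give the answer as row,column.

6,4

step 0: dddddddd
dddddddd
dddddddd
dddddddd
dddd^ddd
dddddddd
dddddddd
dddddddd
dddddddd
step 1: dddddddd
dddddddd
dddddddd
dddddddd
ddddA>dd
dddddddd
dddddddd
dddddddd
dddddddd
step 2: dddddddd
dddddddd
dddddddd
dddddddd
ddddAAdd
dddddvdd
dddddddd
dddddddd
dddddddd
step 3: dddddddd
dddddddd
dddddddd
dddddddd
ddddAAdd
dddd<Add
dddddddd
dddddddd
dddddddd
step 4: dddddddd
dddddddd
dddddddd
dddddddd
dddd^Add
ddddAAdd
dddddddd
dddddddd
dddddddd
step 5: dddddddd
dddddddd
dddddddd
dddddddd
ddd<dAdd
ddddAAdd
dddddddd
dddddddd
dddddddd
step 6: dddddddd
dddddddd
dddddddd
ddd^dddd
dddAdAdd
ddddAAdd
dddddddd
dddddddd
dddddddd
step 7: dddddddd
dddddddd
dddddddd
dddA>ddd
dddAdAdd
ddddAAdd
dddddddd
dddddddd
dddddddd
step 8: dddddddd
dddddddd
dddddddd
dddAAddd
dddAvAdd
ddddAAdd
dddddddd
dddddddd
dddddddd
step 9: dddddddd
dddddddd
dddddddd
dddAAddd
ddd<AAdd
ddddAAdd
dddddddd
dddddddd
dddddddd
step 10: dddddddd
dddddddd
dddddddd
dddAAddd
ddddAAdd
dddvAAdd
dddddddd
dddddddd
dddddddd
step 11: dddddddd
dddddddd
dddddddd
dddAAddd
ddddAAdd
dd<AAAdd
dddddddd
dddddddd
dddddddd
step 12: dddddddd
dddddddd
dddddddd
dddAAddd
dd^dAAdd
ddAAAAdd
dddddddd
dddddddd
dddddddd
step 13: dddddddd
dddddddd
dddddddd
dddAAddd
ddA>AAdd
ddAAAAdd
dddddddd
dddddddd
dddddddd
step 14: dddddddd
dddddddd
dddddddd
dddAAddd
ddAAAAdd
ddAvAAdd
dddddddd
dddddddd
dddddddd
step 15: dddddddd
dddddddd
dddddddd
dddAAddd
ddAAAAdd
ddAd>Add
dddddddd
dddddddd
dddddddd
step 16: dddddddd
dddddddd
dddddddd
dddAAddd
ddAA^Add
ddAddAdd
dddddddd
dddddddd
dddddddd
step 17: dddddddd
dddddddd
dddddddd
dddAAddd
ddA<dAdd
ddAddAdd
dddddddd
dddddddd
dddddddd
step 18: dddddddd
dddddddd
dddddddd
dddAAddd
ddAddAdd
ddAvdAdd
dddddddd
dddddddd
dddddddd
step 19: dddddddd
dddddddd
dddddddd
dddAAddd
ddAddAdd
dd<AdAdd
dddddddd
dddddddd
dddddddd
step 20: dddddddd
dddddddd
dddddddd
dddAAddd
ddAddAdd
dddAdAdd
ddvddddd
dddddddd
dddddddd
step 21: dddddddd
dddddddd
dddddddd
dddAAddd
ddAddAdd
dddAdAdd
d<Addddd
dddddddd
dddddddd
step 22: dddddddd
dddddddd
dddddddd
dddAAddd
ddAddAdd
d^dAdAdd
dAAddddd
dddddddd
dddddddd
step 23: dddddddd
dddddddd
dddddddd
dddAAddd
ddAddAdd
dA>AdAdd
dAAddddd
dddddddd
dddddddd
step 24: dddddddd
dddddddd
dddddddd
dddAAddd
ddAddAdd
dAAAdAdd
dAvddddd
dddddddd
dddddddd
step 25: dddddddd
dddddddd
dddddddd
dddAAddd
ddAddAdd
dAAAdAdd
dAd>dddd
dddddddd
dddddddd
step 26: dddddddd
dddddddd
dddddddd
dddAAddd
ddAddAdd
dAAAdAdd
dAdAdddd
dddvdddd
dddddddd
step 27: dddddddd
dddddddd
dddddddd
dddAAddd
ddAddAdd
dAAAdAdd
dAdAdddd
dd<Adddd
dddddddd
step 28: dddddddd
dddddddd
dddddddd
dddAAddd
ddAddAdd
dAAAdAdd
dA^Adddd
ddAAdddd
dddddddd
step 29: dddddddd
dddddddd
dddddddd
dddAAddd
ddAddAdd
dAAAdAdd
dAA>dddd
ddAAdddd
dddddddd
step 30: dddddddd
dddddddd
dddddddd
dddAAddd
ddAddAdd
dAA^dAdd
dAAddddd
ddAAdddd
dddddddd
step 31: dddddddd
dddddddd
dddddddd
dddAAddd
ddAddAdd
dA<ddAdd
dAAddddd
ddAAdddd
dddddddd
step 32: dddddddd
dddddddd
dddddddd
dddAAddd
ddAddAdd
dAdddAdd
dAvddddd
ddAAdddd
dddddddd
step 33: dddddddd
dddddddd
dddddddd
dddAAddd
ddAddAdd
dAdddAdd
dAd>dddd
ddAAdddd
dddddddd
step 34: dddddddd
dddddddd
dddddddd
dddAAddd
ddAddAdd
dAdddAdd
dAdAdddd
ddAvdddd
dddddddd
step 35: dddddddd
dddddddd
dddddddd
dddAAddd
ddAddAdd
dAdddAdd
dAdAdddd
ddAd>ddd
dddddddd
step 36: dddddddd
dddddddd
dddddddd
dddAAddd
ddAddAdd
dAdddAdd
dAdAdddd
ddAdAddd
ddddvddd
step 37: dddddddd
dddddddd
dddddddd
dddAAddd
ddAddAdd
dAdddAdd
dAdAdddd
ddAdAddd
ddd<Addd
step 38: dddddddd
dddddddd
dddddddd
dddAAddd
ddAddAdd
dAdddAdd
dAdAdddd
ddA^Addd
dddAAddd
step 39: dddddddd
dddddddd
dddddddd
dddAAddd
ddAddAdd
dAdddAdd
dAdAdddd
ddAA>ddd
dddAAddd
step 40: dddddddd
dddddddd
dddddddd
dddAAddd
ddAddAdd
dAdddAdd
dAdA^ddd
ddAAdddd
dddAAddd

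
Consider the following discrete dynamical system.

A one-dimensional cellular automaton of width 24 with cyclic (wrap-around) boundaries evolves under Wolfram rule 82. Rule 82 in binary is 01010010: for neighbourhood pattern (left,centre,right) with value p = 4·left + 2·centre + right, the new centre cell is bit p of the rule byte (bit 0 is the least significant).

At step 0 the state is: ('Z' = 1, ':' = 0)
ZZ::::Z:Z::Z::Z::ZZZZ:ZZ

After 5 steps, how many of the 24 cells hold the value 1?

11

t=0: ZZ::::Z:Z::Z::Z::ZZZZ:ZZ
t=1: :ZZ::Z:::ZZ:ZZ:ZZ:::Z:::
t=2: Z:ZZZ:Z:Z:Z::Z::ZZ:Z:Z::
t=3: ::::Z::::::ZZ:ZZ:Z::::ZZ
t=4: Z::Z:Z::::Z:Z::Z::Z::Z:Z
t=5: ZZZ:::Z::Z:::ZZ:ZZ:ZZ:::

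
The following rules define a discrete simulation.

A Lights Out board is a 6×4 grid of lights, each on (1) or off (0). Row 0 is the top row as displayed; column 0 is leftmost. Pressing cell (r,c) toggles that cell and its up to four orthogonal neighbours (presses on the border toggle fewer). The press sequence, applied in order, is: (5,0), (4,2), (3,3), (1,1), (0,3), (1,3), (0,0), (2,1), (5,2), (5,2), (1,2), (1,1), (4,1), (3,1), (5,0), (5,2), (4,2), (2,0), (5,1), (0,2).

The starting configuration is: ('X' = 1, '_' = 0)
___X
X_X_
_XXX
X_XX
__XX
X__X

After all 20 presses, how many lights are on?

[0] ___X
X_X_
_XXX
X_XX
__XX
X__X
[1] ___X
X_X_
_XXX
X_XX
X_XX
_X_X
[2] ___X
X_X_
_XXX
X__X
XX__
_XXX
[3] ___X
X_X_
_XX_
X_X_
XX_X
_XXX
[4] _X_X
_X__
__X_
X_X_
XX_X
_XXX
[5] _XX_
_X_X
__X_
X_X_
XX_X
_XXX
[6] _XXX
_XX_
__XX
X_X_
XX_X
_XXX
[7] X_XX
XXX_
__XX
X_X_
XX_X
_XXX
[8] X_XX
X_X_
XX_X
XXX_
XX_X
_XXX
[9] X_XX
X_X_
XX_X
XXX_
XXXX
____
[10] X_XX
X_X_
XX_X
XXX_
XX_X
_XXX
[11] X__X
XX_X
XXXX
XXX_
XX_X
_XXX
[12] XX_X
__XX
X_XX
XXX_
XX_X
_XXX
[13] XX_X
__XX
X_XX
X_X_
__XX
__XX
[14] XX_X
__XX
XXXX
_X__
_XXX
__XX
[15] XX_X
__XX
XXXX
_X__
XXXX
XXXX
[16] XX_X
__XX
XXXX
_X__
XX_X
X___
[17] XX_X
__XX
XXXX
_XX_
X_X_
X_X_
[18] XX_X
X_XX
__XX
XXX_
X_X_
X_X_
[19] XX_X
X_XX
__XX
XXX_
XXX_
_X__
[20] X_X_
X__X
__XX
XXX_
XXX_
_X__

13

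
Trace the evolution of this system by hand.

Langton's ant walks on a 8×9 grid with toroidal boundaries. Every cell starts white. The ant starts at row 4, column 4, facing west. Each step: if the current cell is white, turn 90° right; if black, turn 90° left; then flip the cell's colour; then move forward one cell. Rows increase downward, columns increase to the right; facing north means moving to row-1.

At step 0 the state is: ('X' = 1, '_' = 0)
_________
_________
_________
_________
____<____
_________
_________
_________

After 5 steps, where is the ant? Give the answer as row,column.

0) _________
_________
_________
_________
____<____
_________
_________
_________
1) _________
_________
_________
____^____
____X____
_________
_________
_________
2) _________
_________
_________
____X>___
____X____
_________
_________
_________
3) _________
_________
_________
____XX___
____Xv___
_________
_________
_________
4) _________
_________
_________
____XX___
____<X___
_________
_________
_________
5) _________
_________
_________
____XX___
_____X___
____v____
_________
_________

5,4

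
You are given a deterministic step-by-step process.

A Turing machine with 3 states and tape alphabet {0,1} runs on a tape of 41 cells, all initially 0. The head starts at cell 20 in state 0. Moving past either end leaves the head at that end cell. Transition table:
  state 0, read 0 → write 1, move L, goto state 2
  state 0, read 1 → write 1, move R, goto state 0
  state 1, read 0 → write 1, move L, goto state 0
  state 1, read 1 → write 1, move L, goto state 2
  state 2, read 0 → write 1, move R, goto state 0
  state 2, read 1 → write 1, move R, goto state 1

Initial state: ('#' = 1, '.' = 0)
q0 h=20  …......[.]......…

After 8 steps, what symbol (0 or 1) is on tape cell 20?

0) q0 h=20  …......[.]......…
1) q2 h=19  …......[.]#.....…
2) q0 h=20  ….....#[#]......…
3) q0 h=21  …....##[.]......…
4) q2 h=20  ….....#[#]#.....…
5) q1 h=21  …....##[#]......…
6) q2 h=20  ….....#[#]#.....…
7) q1 h=21  …....##[#]......…
8) q2 h=20  ….....#[#]#.....…

1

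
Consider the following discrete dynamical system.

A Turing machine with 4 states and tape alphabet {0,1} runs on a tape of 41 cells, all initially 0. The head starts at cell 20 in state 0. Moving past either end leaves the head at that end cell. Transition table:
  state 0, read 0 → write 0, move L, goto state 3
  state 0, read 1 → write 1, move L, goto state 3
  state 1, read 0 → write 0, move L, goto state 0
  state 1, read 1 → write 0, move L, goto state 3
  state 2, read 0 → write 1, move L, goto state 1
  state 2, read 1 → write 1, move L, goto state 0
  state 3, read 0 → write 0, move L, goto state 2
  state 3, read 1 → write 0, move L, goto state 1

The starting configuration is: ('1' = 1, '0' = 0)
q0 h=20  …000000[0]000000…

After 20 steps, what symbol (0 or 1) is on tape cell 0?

[0] q0 h=20  …000000[0]000000…
[1] q3 h=19  …000000[0]000000…
[2] q2 h=18  …000000[0]000000…
[3] q1 h=17  …000000[0]100000…
[4] q0 h=16  …000000[0]010000…
[5] q3 h=15  …000000[0]001000…
[6] q2 h=14  …000000[0]000100…
[7] q1 h=13  …000000[0]100010…
[8] q0 h=12  …000000[0]010001…
[9] q3 h=11  …000000[0]001000…
[10] q2 h=10  …000000[0]000100…
[11] q1 h= 9  …000000[0]100010…
[12] q0 h= 8  …000000[0]010001…
[13] q3 h= 7  …000000[0]001000…
[14] q2 h= 6  |000000[0]000100…
[15] q1 h= 5  |00000[0]100010…
[16] q0 h= 4  |0000[0]010001…
[17] q3 h= 3  |000[0]001000…
[18] q2 h= 2  |00[0]000100…
[19] q1 h= 1  |0[0]100010…
[20] q0 h= 0  |[0]010001…

0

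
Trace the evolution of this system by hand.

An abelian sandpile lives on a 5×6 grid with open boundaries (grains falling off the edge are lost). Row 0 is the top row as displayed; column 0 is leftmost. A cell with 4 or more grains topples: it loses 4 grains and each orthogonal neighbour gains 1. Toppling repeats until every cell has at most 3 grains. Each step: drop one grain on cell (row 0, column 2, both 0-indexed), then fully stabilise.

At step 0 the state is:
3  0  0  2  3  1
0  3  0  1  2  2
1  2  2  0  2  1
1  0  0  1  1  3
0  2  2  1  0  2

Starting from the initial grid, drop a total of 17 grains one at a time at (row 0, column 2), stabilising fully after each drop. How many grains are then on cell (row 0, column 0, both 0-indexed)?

t=0: 3  0  0  2  3  1
0  3  0  1  2  2
1  2  2  0  2  1
1  0  0  1  1  3
0  2  2  1  0  2
t=1: 3  0  1  2  3  1
0  3  0  1  2  2
1  2  2  0  2  1
1  0  0  1  1  3
0  2  2  1  0  2
t=2: 3  0  2  2  3  1
0  3  0  1  2  2
1  2  2  0  2  1
1  0  0  1  1  3
0  2  2  1  0  2
t=3: 3  0  3  2  3  1
0  3  0  1  2  2
1  2  2  0  2  1
1  0  0  1  1  3
0  2  2  1  0  2
t=4: 3  1  0  3  3  1
0  3  1  1  2  2
1  2  2  0  2  1
1  0  0  1  1  3
0  2  2  1  0  2
t=5: 3  1  1  3  3  1
0  3  1  1  2  2
1  2  2  0  2  1
1  0  0  1  1  3
0  2  2  1  0  2
t=6: 3  1  2  3  3  1
0  3  1  1  2  2
1  2  2  0  2  1
1  0  0  1  1  3
0  2  2  1  0  2
t=7: 3  1  3  3  3  1
0  3  1  1  2  2
1  2  2  0  2  1
1  0  0  1  1  3
0  2  2  1  0  2
t=8: 3  2  1  1  0  2
0  3  2  2  3  2
1  2  2  0  2  1
1  0  0  1  1  3
0  2  2  1  0  2
t=9: 3  2  2  1  0  2
0  3  2  2  3  2
1  2  2  0  2  1
1  0  0  1  1  3
0  2  2  1  0  2
t=10: 3  2  3  1  0  2
0  3  2  2  3  2
1  2  2  0  2  1
1  0  0  1  1  3
0  2  2  1  0  2
t=11: 3  3  0  2  0  2
0  3  3  2  3  2
1  2  2  0  2  1
1  0  0  1  1  3
0  2  2  1  0  2
t=12: 3  3  1  2  0  2
0  3  3  2  3  2
1  2  2  0  2  1
1  0  0  1  1  3
0  2  2  1  0  2
t=13: 3  3  2  2  0  2
0  3  3  2  3  2
1  2  2  0  2  1
1  0  0  1  1  3
0  2  2  1  0  2
t=14: 3  3  3  2  0  2
0  3  3  2  3  2
1  2  2  0  2  1
1  0  0  1  1  3
0  2  2  1  0  2
t=15: 0  2  2  3  0  2
2  1  1  3  3  2
1  3  3  0  2  1
1  0  0  1  1  3
0  2  2  1  0  2
t=16: 0  2  3  3  0  2
2  1  1  3  3  2
1  3  3  0  2  1
1  0  0  1  1  3
0  2  2  1  0  2
t=17: 0  3  1  1  2  2
2  1  3  1  0  3
1  3  3  1  3  1
1  0  0  1  1  3
0  2  2  1  0  2

0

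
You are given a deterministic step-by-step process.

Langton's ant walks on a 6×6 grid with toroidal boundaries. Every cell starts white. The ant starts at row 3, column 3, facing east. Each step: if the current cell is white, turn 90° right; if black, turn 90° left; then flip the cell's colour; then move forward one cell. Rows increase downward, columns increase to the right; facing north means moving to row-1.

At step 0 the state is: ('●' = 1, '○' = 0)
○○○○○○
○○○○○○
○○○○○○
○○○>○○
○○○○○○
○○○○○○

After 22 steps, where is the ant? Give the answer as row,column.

0,2

0) ○○○○○○
○○○○○○
○○○○○○
○○○>○○
○○○○○○
○○○○○○
1) ○○○○○○
○○○○○○
○○○○○○
○○○●○○
○○○v○○
○○○○○○
2) ○○○○○○
○○○○○○
○○○○○○
○○○●○○
○○<●○○
○○○○○○
3) ○○○○○○
○○○○○○
○○○○○○
○○^●○○
○○●●○○
○○○○○○
4) ○○○○○○
○○○○○○
○○○○○○
○○●>○○
○○●●○○
○○○○○○
5) ○○○○○○
○○○○○○
○○○^○○
○○●○○○
○○●●○○
○○○○○○
6) ○○○○○○
○○○○○○
○○○●>○
○○●○○○
○○●●○○
○○○○○○
7) ○○○○○○
○○○○○○
○○○●●○
○○●○v○
○○●●○○
○○○○○○
8) ○○○○○○
○○○○○○
○○○●●○
○○●<●○
○○●●○○
○○○○○○
9) ○○○○○○
○○○○○○
○○○^●○
○○●●●○
○○●●○○
○○○○○○
10) ○○○○○○
○○○○○○
○○<○●○
○○●●●○
○○●●○○
○○○○○○
11) ○○○○○○
○○^○○○
○○●○●○
○○●●●○
○○●●○○
○○○○○○
12) ○○○○○○
○○●>○○
○○●○●○
○○●●●○
○○●●○○
○○○○○○
13) ○○○○○○
○○●●○○
○○●v●○
○○●●●○
○○●●○○
○○○○○○
14) ○○○○○○
○○●●○○
○○<●●○
○○●●●○
○○●●○○
○○○○○○
15) ○○○○○○
○○●●○○
○○○●●○
○○v●●○
○○●●○○
○○○○○○
16) ○○○○○○
○○●●○○
○○○●●○
○○○>●○
○○●●○○
○○○○○○
17) ○○○○○○
○○●●○○
○○○^●○
○○○○●○
○○●●○○
○○○○○○
18) ○○○○○○
○○●●○○
○○<○●○
○○○○●○
○○●●○○
○○○○○○
19) ○○○○○○
○○^●○○
○○●○●○
○○○○●○
○○●●○○
○○○○○○
20) ○○○○○○
○<○●○○
○○●○●○
○○○○●○
○○●●○○
○○○○○○
21) ○^○○○○
○●○●○○
○○●○●○
○○○○●○
○○●●○○
○○○○○○
22) ○●>○○○
○●○●○○
○○●○●○
○○○○●○
○○●●○○
○○○○○○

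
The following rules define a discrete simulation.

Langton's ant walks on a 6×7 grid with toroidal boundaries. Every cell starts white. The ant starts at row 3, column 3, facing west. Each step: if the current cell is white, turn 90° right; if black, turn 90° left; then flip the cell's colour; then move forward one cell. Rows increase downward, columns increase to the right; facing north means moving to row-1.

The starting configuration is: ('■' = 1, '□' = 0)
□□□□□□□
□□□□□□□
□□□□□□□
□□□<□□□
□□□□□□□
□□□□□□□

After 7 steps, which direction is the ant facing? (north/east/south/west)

north

[0] □□□□□□□
□□□□□□□
□□□□□□□
□□□<□□□
□□□□□□□
□□□□□□□
[1] □□□□□□□
□□□□□□□
□□□^□□□
□□□■□□□
□□□□□□□
□□□□□□□
[2] □□□□□□□
□□□□□□□
□□□■>□□
□□□■□□□
□□□□□□□
□□□□□□□
[3] □□□□□□□
□□□□□□□
□□□■■□□
□□□■v□□
□□□□□□□
□□□□□□□
[4] □□□□□□□
□□□□□□□
□□□■■□□
□□□<■□□
□□□□□□□
□□□□□□□
[5] □□□□□□□
□□□□□□□
□□□■■□□
□□□□■□□
□□□v□□□
□□□□□□□
[6] □□□□□□□
□□□□□□□
□□□■■□□
□□□□■□□
□□<■□□□
□□□□□□□
[7] □□□□□□□
□□□□□□□
□□□■■□□
□□^□■□□
□□■■□□□
□□□□□□□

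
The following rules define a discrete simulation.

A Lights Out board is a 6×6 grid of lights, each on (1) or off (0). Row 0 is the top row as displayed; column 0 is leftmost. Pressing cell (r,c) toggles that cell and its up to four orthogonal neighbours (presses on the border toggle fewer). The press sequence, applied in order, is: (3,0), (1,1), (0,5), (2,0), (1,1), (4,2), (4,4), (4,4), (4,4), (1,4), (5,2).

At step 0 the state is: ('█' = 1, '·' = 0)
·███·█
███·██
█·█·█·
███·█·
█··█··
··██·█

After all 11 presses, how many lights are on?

0) ·███·█
███·██
█·█·█·
███·█·
█··█··
··██·█
1) ·███·█
███·██
··█·█·
··█·█·
···█··
··██·█
2) ··██·█
····██
·██·█·
··█·█·
···█··
··██·█
3) ··███·
····█·
·██·█·
··█·█·
···█··
··██·█
4) ··███·
█···█·
█·█·█·
█·█·█·
···█··
··██·█
5) ·████·
·██·█·
███·█·
█·█·█·
···█··
··██·█
6) ·████·
·██·█·
███·█·
█···█·
·██···
···█·█
7) ·████·
·██·█·
███·█·
█·····
·█████
···███
8) ·████·
·██·█·
███·█·
█···█·
·██···
···█·█
9) ·████·
·██·█·
███·█·
█·····
·█████
···███
10) ·███··
·███·█
███···
█·····
·█████
···███
11) ·███··
·███·█
███···
█·····
·█·███
·██·██

19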